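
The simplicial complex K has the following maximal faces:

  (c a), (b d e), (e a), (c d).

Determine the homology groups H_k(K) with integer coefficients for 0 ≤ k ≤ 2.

H_0 = Z,  H_1 = Z,  H_2 = 0.

K has 5 vertices, 6 edges, 1 triangle.
rank ∂_0 = 0, rank ∂_1 = 4 ⇒ b_0 = 5 − 0 − 4 = 1; all invariant factors of ∂_1 are 1 so no torsion. So H_0 = Z.
rank ∂_1 = 4, rank ∂_2 = 1 ⇒ b_1 = 6 − 4 − 1 = 1; all invariant factors of ∂_2 are 1 so no torsion. So H_1 = Z.
rank ∂_2 = 1, rank ∂_3 = 0 ⇒ b_2 = 1 − 1 − 0 = 0. So H_2 = 0.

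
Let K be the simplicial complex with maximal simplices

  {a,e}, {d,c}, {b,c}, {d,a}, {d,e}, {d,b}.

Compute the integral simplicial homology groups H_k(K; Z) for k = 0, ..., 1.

H_0 ≅ Z,  H_1 ≅ Z^2.

We work with the vertex ordering a < b < c < d < e. The simplices of K, each written with vertices in increasing order, are:

  0-simplices (5): a, b, c, d, e
  1-simplices (6): ad, ae, bc, bd, cd, de

so the chain groups are C_0 ≅ Z^5, C_1 ≅ Z^6.

∂_1: C_1 → C_0 maps an edge to its endpoints' difference, ∂[p,q] = q − p. For instance
  ∂bd = d − b.
This gives a 5×6 integer matrix of rank 4; reducing to Smith normal form yields diagonal entries (1,1,1,1).

Reading off H_k = ker ∂_k / im ∂_{k+1}:

  H_0: rank C_0 − rank ∂_1 = 5 − 4 = 1, and the invariant factors of ∂_1 are all 1, so H_0 ≅ Z.
  H_1: rank ker ∂_1 − rank ∂_2 = (6 − 4) − 0 = 2, and there is no ∂_2, so H_1 ≅ Z^2.

As a check, the Euler characteristic is 5 − 6 = -1, which agrees with 1 − 2 = -1.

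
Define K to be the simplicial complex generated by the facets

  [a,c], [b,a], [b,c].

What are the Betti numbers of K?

We work with the vertex ordering a < b < c. The simplices of K, each written with vertices in increasing order, are:

  0-simplices (3): a, b, c
  1-simplices (3): ab, ac, bc

giving chain groups C_0 ≅ Z^3, C_1 ≅ Z^3.

∂_1: C_1 → C_0 sends each edge [p,q] (with p < q) to q − p. For instance
  ∂bc = c − b.
The 3×3 boundary matrix has rank 2 and Smith normal form diag(1,1).

Now H_k = ker ∂_k / im ∂_{k+1}, so:

  H_0: rank C_0 − rank ∂_1 = 3 − 2 = 1, and the invariant factors of ∂_1 are all 1, so H_0 = Z.
  H_1: rank ker ∂_1 − rank ∂_2 = (3 − 2) − 0 = 1, and there is no ∂_2, so H_1 = Z.

(K is a triangulation of the circle S^1.)

Hence the Betti numbers are b_0 = 1, b_1 = 1.

b_0 = 1, b_1 = 1.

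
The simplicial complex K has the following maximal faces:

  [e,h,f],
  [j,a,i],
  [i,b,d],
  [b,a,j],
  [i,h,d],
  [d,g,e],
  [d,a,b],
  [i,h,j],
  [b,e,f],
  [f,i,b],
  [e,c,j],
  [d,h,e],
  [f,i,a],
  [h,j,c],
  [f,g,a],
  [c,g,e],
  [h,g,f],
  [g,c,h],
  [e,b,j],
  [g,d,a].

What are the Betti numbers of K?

Order the vertices as a < b < c < d < e < f < g < h < i < j. Listing each simplex with vertices in this order, K has dimension 2 with simplices:

  0-simplices (10): a, b, c, d, e, f, g, h, i, j
  1-simplices (30): ab, ad, af, ag, ai, aj, bd, be, bf, bi, bj, ce, cg, ch, cj, de, dg, dh, di, ef, eg, eh, ej, fg, fh, fi, gh, hi, hj, ij
  2-simplices (20): abd, abj, adg, afg, afi, aij, bdi, bef, bej, bfi, ceg, cej, cgh, chj, deg, deh, dhi, efh, fgh, hij

Hence C_0 ≅ Z^10, C_1 ≅ Z^30, C_2 ≅ Z^20.

Boundary ∂_1: C_1 → C_0 maps an edge to its endpoints' difference, ∂[p,q] = q − p.
The resulting 10×30 matrix has rank 9, and its Smith normal form has invariant factors (1,1,1,1,1,1,1,1,1).

∂_2: C_2 → C_1 maps a triangle to the signed sum of its edges. For instance
  ∂abd = bd − ad + ab,
  ∂deg = eg − dg + de.
As a 30×20 matrix over Z this has rank 20, with invariant factors (1,1,1,1,1,1,1,1,1,1,1,1,1,1,1,1,1,1,1,2).

Reading off H_k = ker ∂_k / im ∂_{k+1}:

  H_0: rank C_0 − rank ∂_1 = 10 − 9 = 1, and the invariant factors of ∂_1 are all 1, so H_0 = Z.
  H_1: rank ker ∂_1 − rank ∂_2 = (30 − 9) − 20 = 1, and ∂_2 has invariant factor 2 > 1, so H_1 = Z ⊕ Z/2.
  H_2: rank ker ∂_2 − rank ∂_3 = (20 − 20) − 0 = 0, and there is no ∂_3, so H_2 = 0.

(K is a triangulation of the Klein bottle.)

Hence the Betti numbers are b_0 = 1, b_1 = 1, b_2 = 0.

b_0 = 1, b_1 = 1, b_2 = 0.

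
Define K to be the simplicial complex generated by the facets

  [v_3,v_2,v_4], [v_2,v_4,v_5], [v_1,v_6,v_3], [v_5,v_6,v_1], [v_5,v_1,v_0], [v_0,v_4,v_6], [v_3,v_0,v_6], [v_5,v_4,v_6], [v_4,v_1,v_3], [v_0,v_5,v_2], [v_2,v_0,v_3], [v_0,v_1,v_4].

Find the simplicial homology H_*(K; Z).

H_0 = Z,  H_1 = Z/2Z,  H_2 = 0.

Fix the vertex order v_0 < v_1 < v_2 < v_3 < v_4 < v_5 < v_6 and write every simplex with vertices in increasing order. Then dim K = 2 and the simplices of K are:

  0-simplices (7): [v_0], [v_1], [v_2], [v_3], [v_4], [v_5], [v_6]
  1-simplices (18): (18 of them)
  2-simplices (12): (12 of them)

so the chain groups are C_0 ≅ Z^7, C_1 ≅ Z^18, C_2 ≅ Z^12.

The boundary map ∂_1: C_1 → C_0 sends each edge [p,q] (with p < q) to q − p. For instance
  ∂[v_2,v_3] = [v_3] − [v_2].
The resulting 7×18 matrix has rank 6, and its Smith normal form has invariant factors (1,1,1,1,1,1).

The boundary map ∂_2: C_2 → C_1 acts by ∂[p,q,r] = [q,r] − [p,r] + [p,q]. For instance
  ∂[v_0,v_3,v_6] = [v_3,v_6] − [v_0,v_6] + [v_0,v_3],
  ∂[v_2,v_3,v_4] = [v_3,v_4] − [v_2,v_4] + [v_2,v_3].
This gives a 18×12 integer matrix of rank 12; reducing to Smith normal form yields diagonal entries (1,1,1,1,1,1,1,1,1,1,1,2).

Now H_k = ker ∂_k / im ∂_{k+1}, so:

  H_0: rank C_0 − rank ∂_1 = 7 − 6 = 1, and the invariant factors of ∂_1 are all 1, so H_0 ≅ Z.
  H_1: rank ker ∂_1 − rank ∂_2 = (18 − 6) − 12 = 0, and ∂_2 has invariant factor 2 > 1, so H_1 ≅ Z/2Z.
  H_2: rank ker ∂_2 − rank ∂_3 = (12 − 12) − 0 = 0, and there is no ∂_3, so H_2 ≅ 0.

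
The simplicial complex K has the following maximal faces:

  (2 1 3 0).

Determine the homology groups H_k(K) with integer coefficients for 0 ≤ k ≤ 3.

Take the total order 0 < 1 < 2 < 3 on the vertex set. Then K (dimension 3) consists of the simplices:

  0-simplices (4): [0], [1], [2], [3]
  1-simplices (6): [0,1], [0,2], [0,3], [1,2], [1,3], [2,3]
  2-simplices (4): [0,1,2], [0,1,3], [0,2,3], [1,2,3]
  3-simplices (1): [0,1,2,3]

so the chain groups are C_0 ≅ Z^4, C_1 ≅ Z^6, C_2 ≅ Z^4, C_3 ≅ Z^1.

Boundary ∂_1: C_1 → C_0 sends each edge [p,q] (with p < q) to q − p. For instance
  ∂[0,3] = [3] − [0].
The 4×6 boundary matrix has rank 3 and Smith normal form diag(1,1,1).

∂_2: C_2 → C_1 sends each 2-simplex [p,q,r] to [q,r] − [p,r] + [p,q]. For instance
  ∂[0,1,2] = [1,2] − [0,2] + [0,1],
  ∂[0,1,3] = [1,3] − [0,3] + [0,1].
The 6×4 boundary matrix has rank 3 and Smith normal form diag(1,1,1).

The boundary map ∂_3: C_3 → C_2 sends each 3-simplex σ to the alternating sum Σ_i (−1)^i (σ with its i-th vertex removed). For instance
  ∂[0,1,2,3] = [1,2,3] − [0,2,3] + [0,1,3] − [0,1,2].
The 4×1 boundary matrix has rank 1 and Smith normal form diag(1).

Computing H_k = (kernel of ∂_k) / (image of ∂_{k+1}):

  H_0: rank C_0 − rank ∂_1 = 4 − 3 = 1, and the invariant factors of ∂_1 are all 1, so H_0 = Z.
  H_1: rank ker ∂_1 − rank ∂_2 = (6 − 3) − 3 = 0, and the invariant factors of ∂_2 are all 1, so H_1 = 0.
  H_2: rank ker ∂_2 − rank ∂_3 = (4 − 3) − 1 = 0, and the invariant factors of ∂_3 are all 1, so H_2 = 0.
  H_3: rank ker ∂_3 − rank ∂_4 = (1 − 1) − 0 = 0, and there is no ∂_4, so H_3 = 0.

As a check, the Euler characteristic is 4 − 6 + 4 − 1 = 1, which agrees with 1 − 0 + 0 − 0 = 1.
(K is a triangulation of the 3-simplex.)

H_0 = Z,  H_1 = 0,  H_2 = 0,  H_3 = 0.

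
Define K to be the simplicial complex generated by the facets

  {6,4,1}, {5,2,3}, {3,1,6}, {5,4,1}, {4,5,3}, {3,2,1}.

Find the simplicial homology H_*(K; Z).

Take the total order 1 < 2 < 3 < 4 < 5 < 6 on the vertex set. Then K (dimension 2) consists of the simplices:

  0-simplices (6): [1], [2], [3], [4], [5], [6]
  1-simplices (12): [1,2], [1,3], [1,4], [1,5], [1,6], [2,3], [2,5], [3,4], [3,5], [3,6], [4,5], [4,6]
  2-simplices (6): [1,2,3], [1,3,6], [1,4,5], [1,4,6], [2,3,5], [3,4,5]

giving chain groups C_0 ≅ Z^6, C_1 ≅ Z^12, C_2 ≅ Z^6.

The boundary map ∂_1: C_1 → C_0 maps an edge to its endpoints' difference, ∂[p,q] = q − p. For instance
  ∂[3,6] = [6] − [3].
As a 6×12 matrix over Z this has rank 5, with invariant factors (1,1,1,1,1).

The boundary map ∂_2: C_2 → C_1 maps a triangle to the signed sum of its edges. For instance
  ∂[1,2,3] = [2,3] − [1,3] + [1,2],
  ∂[1,3,6] = [3,6] − [1,6] + [1,3].
This gives a 12×6 integer matrix of rank 6; reducing to Smith normal form yields diagonal entries (1,1,1,1,1,1).

Reading off H_k = ker ∂_k / im ∂_{k+1}:

  H_0: rank C_0 − rank ∂_1 = 6 − 5 = 1, and the invariant factors of ∂_1 are all 1, so H_0 = Z.
  H_1: rank ker ∂_1 − rank ∂_2 = (12 − 5) − 6 = 1, and the invariant factors of ∂_2 are all 1, so H_1 = Z.
  H_2: rank ker ∂_2 − rank ∂_3 = (6 − 6) − 0 = 0, and there is no ∂_3, so H_2 = 0.

As a check, the Euler characteristic is 6 − 12 + 6 = 0, which agrees with 1 − 1 + 0 = 0.

H_0 ≅ Z,  H_1 ≅ Z,  H_2 = 0.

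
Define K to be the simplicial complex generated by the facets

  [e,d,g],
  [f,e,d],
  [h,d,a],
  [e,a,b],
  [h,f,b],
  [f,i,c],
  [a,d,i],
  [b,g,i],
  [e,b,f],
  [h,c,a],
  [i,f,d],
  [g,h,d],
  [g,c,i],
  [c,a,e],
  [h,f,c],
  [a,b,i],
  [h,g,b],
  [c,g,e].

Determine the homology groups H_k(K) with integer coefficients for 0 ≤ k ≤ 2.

K has 9 vertices, 27 edges, 18 triangles.
rank ∂_0 = 0, rank ∂_1 = 8 ⇒ b_0 = 9 − 0 − 8 = 1; all invariant factors of ∂_1 are 1 so no torsion. So H_0 = Z.
rank ∂_1 = 8, rank ∂_2 = 17 ⇒ b_1 = 27 − 8 − 17 = 2; all invariant factors of ∂_2 are 1 so no torsion. So H_1 = Z^2.
rank ∂_2 = 17, rank ∂_3 = 0 ⇒ b_2 = 18 − 17 − 0 = 1. So H_2 = Z.

H_0 ≅ Z,  H_1 ≅ Z^2,  H_2 ≅ Z.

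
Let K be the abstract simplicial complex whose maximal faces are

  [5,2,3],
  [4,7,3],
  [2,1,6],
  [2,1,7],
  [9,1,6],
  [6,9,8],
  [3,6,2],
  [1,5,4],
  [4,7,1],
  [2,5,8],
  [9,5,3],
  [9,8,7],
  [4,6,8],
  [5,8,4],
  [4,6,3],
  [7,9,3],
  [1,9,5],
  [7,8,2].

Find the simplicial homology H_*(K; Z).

Take the total order 1 < 2 < 3 < 4 < 5 < 6 < 7 < 8 < 9 on the vertex set. Then K (dimension 2) consists of the simplices:

  0-simplices (9): [1], [2], [3], [4], [5], [6], [7], [8], [9]
  1-simplices (27): (27 of them)
  2-simplices (18): [1,2,6], [1,2,7], [1,4,5], [1,4,7], [1,5,9], [1,6,9], [2,3,5], [2,3,6], [2,5,8], [2,7,8], [3,4,6], [3,4,7], [3,5,9], [3,7,9], [4,5,8], [4,6,8], [6,8,9], [7,8,9]

giving chain groups C_0 ≅ Z^9, C_1 ≅ Z^27, C_2 ≅ Z^18.

The boundary map ∂_1: C_1 → C_0 maps an edge to its endpoints' difference, ∂[p,q] = q − p.
The resulting 9×27 matrix has rank 8, and its Smith normal form has invariant factors (1,1,1,1,1,1,1,1).

Boundary ∂_2: C_2 → C_1 acts by ∂[p,q,r] = [q,r] − [p,r] + [p,q]. For instance
  ∂[1,6,9] = [6,9] − [1,9] + [1,6],
  ∂[7,8,9] = [8,9] − [7,9] + [7,8].
The resulting 27×18 matrix has rank 17, and its Smith normal form has invariant factors (1,1,1,1,1,1,1,1,1,1,1,1,1,1,1,1,1).

Computing H_k = (kernel of ∂_k) / (image of ∂_{k+1}):

  H_0: rank C_0 − rank ∂_1 = 9 − 8 = 1, and the invariant factors of ∂_1 are all 1, so H_0 = Z.
  H_1: rank ker ∂_1 − rank ∂_2 = (27 − 8) − 17 = 2, and the invariant factors of ∂_2 are all 1, so H_1 = Z^2.
  H_2: rank ker ∂_2 − rank ∂_3 = (18 − 17) − 0 = 1, and there is no ∂_3, so H_2 = Z.

As a check, the Euler characteristic is 9 − 27 + 18 = 0, which agrees with 1 − 2 + 1 = 0.

H_0 = Z,  H_1 = Z^2,  H_2 = Z.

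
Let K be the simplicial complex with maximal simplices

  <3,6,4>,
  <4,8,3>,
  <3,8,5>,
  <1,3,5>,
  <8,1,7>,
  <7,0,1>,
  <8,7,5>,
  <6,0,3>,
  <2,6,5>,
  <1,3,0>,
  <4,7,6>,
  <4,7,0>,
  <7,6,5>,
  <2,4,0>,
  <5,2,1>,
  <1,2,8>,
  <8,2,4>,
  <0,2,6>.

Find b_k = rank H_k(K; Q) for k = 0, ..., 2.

Order the vertices as 0 < 1 < 2 < 3 < 4 < 5 < 6 < 7 < 8. Listing each simplex with vertices in this order, K has dimension 2 with simplices:

  0-simplices (9): [0], [1], [2], [3], [4], [5], [6], [7], [8]
  1-simplices (27): (27 of them)
  2-simplices (18): [0,1,3], [0,1,7], [0,2,4], [0,2,6], [0,3,6], [0,4,7], [1,2,5], [1,2,8], [1,3,5], [1,7,8], [2,4,8], [2,5,6], [3,4,6], [3,4,8], [3,5,8], [4,6,7], [5,6,7], [5,7,8]

giving chain groups C_0 ≅ Z^9, C_1 ≅ Z^27, C_2 ≅ Z^18.

Boundary ∂_1: C_1 → C_0 is given by ∂[p,q] = [q] − [p]. For instance
  ∂[5,8] = [8] − [5].
This gives a 9×27 integer matrix of rank 8; reducing to Smith normal form yields diagonal entries (1,1,1,1,1,1,1,1).

The boundary map ∂_2: C_2 → C_1 acts by ∂[p,q,r] = [q,r] − [p,r] + [p,q]. For instance
  ∂[0,2,6] = [2,6] − [0,6] + [0,2],
  ∂[1,2,5] = [2,5] − [1,5] + [1,2].
The resulting 27×18 matrix has rank 18, and its Smith normal form has invariant factors (1,1,1,1,1,1,1,1,1,1,1,1,1,1,1,1,1,2).

Reading off H_k = ker ∂_k / im ∂_{k+1}:

  H_0: rank C_0 − rank ∂_1 = 9 − 8 = 1, and the invariant factors of ∂_1 are all 1, so H_0 ≅ Z.
  H_1: rank ker ∂_1 − rank ∂_2 = (27 − 8) − 18 = 1, and ∂_2 has invariant factor 2 > 1, so H_1 ≅ Z ⊕ Z/2.
  H_2: rank ker ∂_2 − rank ∂_3 = (18 − 18) − 0 = 0, and there is no ∂_3, so H_2 ≅ 0.

Hence the Betti numbers are b_0 = 1, b_1 = 1, b_2 = 0.

b_0 = 1, b_1 = 1, b_2 = 0.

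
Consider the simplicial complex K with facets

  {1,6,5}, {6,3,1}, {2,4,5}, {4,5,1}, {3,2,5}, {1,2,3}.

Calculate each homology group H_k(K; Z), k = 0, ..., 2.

Fix the vertex order 1 < 2 < 3 < 4 < 5 < 6 and write every simplex with vertices in increasing order. Then dim K = 2 and the simplices of K are:

  0-simplices (6): [1], [2], [3], [4], [5], [6]
  1-simplices (12): [1,2], [1,3], [1,4], [1,5], [1,6], [2,3], [2,4], [2,5], [3,5], [3,6], [4,5], [5,6]
  2-simplices (6): [1,2,3], [1,3,6], [1,4,5], [1,5,6], [2,3,5], [2,4,5]

Hence C_0 ≅ Z^6, C_1 ≅ Z^12, C_2 ≅ Z^6.

The boundary map ∂_1: C_1 → C_0 maps an edge to its endpoints' difference, ∂[p,q] = q − p.
As a 6×12 matrix over Z this has rank 5, with invariant factors (1,1,1,1,1).

Boundary ∂_2: C_2 → C_1 sends each 2-simplex [p,q,r] to [q,r] − [p,r] + [p,q]. For instance
  ∂[1,3,6] = [3,6] − [1,6] + [1,3],
  ∂[1,5,6] = [5,6] − [1,6] + [1,5].
As a 12×6 matrix over Z this has rank 6, with invariant factors (1,1,1,1,1,1).

Computing H_k = (kernel of ∂_k) / (image of ∂_{k+1}):

  H_0: rank C_0 − rank ∂_1 = 6 − 5 = 1, and the invariant factors of ∂_1 are all 1, so H_0 ≅ Z.
  H_1: rank ker ∂_1 − rank ∂_2 = (12 − 5) − 6 = 1, and the invariant factors of ∂_2 are all 1, so H_1 ≅ Z.
  H_2: rank ker ∂_2 − rank ∂_3 = (6 − 6) − 0 = 0, and there is no ∂_3, so H_2 ≅ 0.

H_0 ≅ Z,  H_1 ≅ Z,  H_2 = 0.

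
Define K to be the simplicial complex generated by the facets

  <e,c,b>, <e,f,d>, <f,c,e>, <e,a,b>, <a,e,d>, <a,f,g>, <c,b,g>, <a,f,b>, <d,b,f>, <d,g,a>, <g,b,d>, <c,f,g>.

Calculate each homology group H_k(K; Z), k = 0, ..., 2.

K has 7 vertices, 18 edges, 12 triangles.
rank ∂_0 = 0, rank ∂_1 = 6 ⇒ b_0 = 7 − 0 − 6 = 1; all invariant factors of ∂_1 are 1 so no torsion. So H_0 = Z.
rank ∂_1 = 6, rank ∂_2 = 12 ⇒ b_1 = 18 − 6 − 12 = 0; ∂_2 has invariant factor(s) [2] giving torsion. So H_1 = Z_2.
rank ∂_2 = 12, rank ∂_3 = 0 ⇒ b_2 = 12 − 12 − 0 = 0. So H_2 = 0.

H_0 ≅ Z,  H_1 ≅ Z_2,  H_2 = 0.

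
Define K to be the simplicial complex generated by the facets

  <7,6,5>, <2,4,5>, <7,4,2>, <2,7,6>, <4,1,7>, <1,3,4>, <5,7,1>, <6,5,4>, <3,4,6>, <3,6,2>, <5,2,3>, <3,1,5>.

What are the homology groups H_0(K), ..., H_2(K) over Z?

Fix the vertex order 1 < 2 < 3 < 4 < 5 < 6 < 7 and write every simplex with vertices in increasing order. Then dim K = 2 and the simplices of K are:

  0-simplices (7): [1], [2], [3], [4], [5], [6], [7]
  1-simplices (18): [1,3], [1,4], [1,5], [1,7], [2,3], [2,4], [2,5], [2,6], [2,7], [3,4], [3,5], [3,6], [4,5], [4,6], [4,7], [5,6], [5,7], [6,7]
  2-simplices (12): [1,3,4], [1,3,5], [1,4,7], [1,5,7], [2,3,5], [2,3,6], [2,4,5], [2,4,7], [2,6,7], [3,4,6], [4,5,6], [5,6,7]

so the chain groups are C_0 ≅ Z^7, C_1 ≅ Z^18, C_2 ≅ Z^12.

The boundary map ∂_1: C_1 → C_0 is given by ∂[p,q] = [q] − [p].
The 7×18 boundary matrix has rank 6 and Smith normal form diag(1,1,1,1,1,1).

Boundary ∂_2: C_2 → C_1 sends each 2-simplex [p,q,r] to [q,r] − [p,r] + [p,q]. For instance
  ∂[2,4,7] = [4,7] − [2,7] + [2,4],
  ∂[1,3,4] = [3,4] − [1,4] + [1,3].
The 18×12 boundary matrix has rank 12 and Smith normal form diag(1,1,1,1,1,1,1,1,1,1,1,2).

Reading off H_k = ker ∂_k / im ∂_{k+1}:

  H_0: rank C_0 − rank ∂_1 = 7 − 6 = 1, and the invariant factors of ∂_1 are all 1, so H_0 = Z.
  H_1: rank ker ∂_1 − rank ∂_2 = (18 − 6) − 12 = 0, and ∂_2 has invariant factor 2 > 1, so H_1 = Z/2.
  H_2: rank ker ∂_2 − rank ∂_3 = (12 − 12) − 0 = 0, and there is no ∂_3, so H_2 = 0.

As a check, the Euler characteristic is 7 − 18 + 12 = 1, which agrees with 1 − 0 + 0 = 1.

H_0 = Z,  H_1 = Z/2,  H_2 = 0.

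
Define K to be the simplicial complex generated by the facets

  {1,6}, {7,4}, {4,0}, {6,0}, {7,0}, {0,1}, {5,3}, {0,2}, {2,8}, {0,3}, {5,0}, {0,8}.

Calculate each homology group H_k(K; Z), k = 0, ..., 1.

Fix the vertex order 0 < 1 < 2 < 3 < 4 < 5 < 6 < 7 < 8 and write every simplex with vertices in increasing order. Then dim K = 1 and the simplices of K are:

  0-simplices (9): [0], [1], [2], [3], [4], [5], [6], [7], [8]
  1-simplices (12): [0,1], [0,2], [0,3], [0,4], [0,5], [0,6], [0,7], [0,8], [1,6], [2,8], [3,5], [4,7]

giving chain groups C_0 ≅ Z^9, C_1 ≅ Z^12.

Boundary ∂_1: C_1 → C_0 sends each edge [p,q] (with p < q) to q − p. For instance
  ∂[4,7] = [7] − [4].
This gives a 9×12 integer matrix of rank 8; reducing to Smith normal form yields diagonal entries (1,1,1,1,1,1,1,1).

Computing H_k = (kernel of ∂_k) / (image of ∂_{k+1}):

  H_0: rank C_0 − rank ∂_1 = 9 − 8 = 1, and the invariant factors of ∂_1 are all 1, so H_0 = Z.
  H_1: rank ker ∂_1 − rank ∂_2 = (12 − 8) − 0 = 4, and there is no ∂_2, so H_1 = Z^4.

As a check, the Euler characteristic is 9 − 12 = -3, which agrees with 1 − 4 = -3.

H_0 = Z,  H_1 = Z^4.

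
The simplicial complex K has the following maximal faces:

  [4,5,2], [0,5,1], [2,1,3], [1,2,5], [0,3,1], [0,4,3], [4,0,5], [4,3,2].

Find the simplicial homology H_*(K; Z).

Fix the vertex order 0 < 1 < 2 < 3 < 4 < 5 and write every simplex with vertices in increasing order. Then dim K = 2 and the simplices of K are:

  0-simplices (6): [0], [1], [2], [3], [4], [5]
  1-simplices (12): [0,1], [0,3], [0,4], [0,5], [1,2], [1,3], [1,5], [2,3], [2,4], [2,5], [3,4], [4,5]
  2-simplices (8): [0,1,3], [0,1,5], [0,3,4], [0,4,5], [1,2,3], [1,2,5], [2,3,4], [2,4,5]

so the chain groups are C_0 ≅ Z^6, C_1 ≅ Z^12, C_2 ≅ Z^8.

∂_1: C_1 → C_0 sends each edge [p,q] (with p < q) to q − p.
This gives a 6×12 integer matrix of rank 5; reducing to Smith normal form yields diagonal entries (1,1,1,1,1).

Boundary ∂_2: C_2 → C_1 acts by ∂[p,q,r] = [q,r] − [p,r] + [p,q]. For instance
  ∂[2,3,4] = [3,4] − [2,4] + [2,3],
  ∂[0,1,3] = [1,3] − [0,3] + [0,1].
As a 12×8 matrix over Z this has rank 7, with invariant factors (1,1,1,1,1,1,1).

Now H_k = ker ∂_k / im ∂_{k+1}, so:

  H_0: rank C_0 − rank ∂_1 = 6 − 5 = 1, and the invariant factors of ∂_1 are all 1, so H_0 = Z.
  H_1: rank ker ∂_1 − rank ∂_2 = (12 − 5) − 7 = 0, and the invariant factors of ∂_2 are all 1, so H_1 = 0.
  H_2: rank ker ∂_2 − rank ∂_3 = (8 − 7) − 0 = 1, and there is no ∂_3, so H_2 = Z.

H_0 = Z,  H_1 = 0,  H_2 = Z.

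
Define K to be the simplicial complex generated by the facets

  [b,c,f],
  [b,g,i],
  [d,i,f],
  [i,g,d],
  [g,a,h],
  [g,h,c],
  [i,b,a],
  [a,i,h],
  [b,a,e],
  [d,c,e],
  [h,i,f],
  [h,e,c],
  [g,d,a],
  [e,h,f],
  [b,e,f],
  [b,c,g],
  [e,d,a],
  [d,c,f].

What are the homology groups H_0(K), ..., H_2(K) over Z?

We work with the vertex ordering a < b < c < d < e < f < g < h < i. The simplices of K, each written with vertices in increasing order, are:

  0-simplices (9): a, b, c, d, e, f, g, h, i
  1-simplices (27): ab, ad, ae, ag, ah, ai, bc, be, bf, bg, bi, cd, ce, cf, cg, ch, de, df, dg, di, ef, eh, fh, fi, gh, gi, hi
  2-simplices (18): abe, abi, ade, adg, agh, ahi, bcf, bcg, bef, bgi, cde, cdf, ceh, cgh, dfi, dgi, efh, fhi

Hence C_0 ≅ Z^9, C_1 ≅ Z^27, C_2 ≅ Z^18.

The boundary map ∂_1: C_1 → C_0 maps an edge to its endpoints' difference, ∂[p,q] = q − p.
The resulting 9×27 matrix has rank 8, and its Smith normal form has invariant factors (1,1,1,1,1,1,1,1).

Boundary ∂_2: C_2 → C_1 acts by ∂[p,q,r] = [q,r] − [p,r] + [p,q]. For instance
  ∂bcg = cg − bg + bc,
  ∂dgi = gi − di + dg.
As a 27×18 matrix over Z this has rank 18, with invariant factors (1,1,1,1,1,1,1,1,1,1,1,1,1,1,1,1,1,2).

Now H_k = ker ∂_k / im ∂_{k+1}, so:

  H_0: rank C_0 − rank ∂_1 = 9 − 8 = 1, and the invariant factors of ∂_1 are all 1, so H_0 ≅ Z.
  H_1: rank ker ∂_1 − rank ∂_2 = (27 − 8) − 18 = 1, and ∂_2 has invariant factor 2 > 1, so H_1 ≅ Z ⊕ Z/2Z.
  H_2: rank ker ∂_2 − rank ∂_3 = (18 − 18) − 0 = 0, and there is no ∂_3, so H_2 ≅ 0.

As a check, the Euler characteristic is 9 − 27 + 18 = 0, which agrees with 1 − 1 + 0 = 0.
(K is a triangulation of the Klein bottle.)

H_0 ≅ Z,  H_1 ≅ Z ⊕ Z/2Z,  H_2 = 0.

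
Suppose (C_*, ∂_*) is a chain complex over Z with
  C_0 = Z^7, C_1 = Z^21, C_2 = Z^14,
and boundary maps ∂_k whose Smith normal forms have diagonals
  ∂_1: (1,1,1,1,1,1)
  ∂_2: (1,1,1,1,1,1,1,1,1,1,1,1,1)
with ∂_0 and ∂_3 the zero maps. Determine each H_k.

H_0: b_0 = 7 − 0 − 6 = 1; torsion from ∂_1 factors > 1: none. So H_0 ≅ Z.
H_1: b_1 = 21 − 6 − 13 = 2; torsion from ∂_2 factors > 1: none. So H_1 ≅ Z^2.
H_2: b_2 = 14 − 13 − 0 = 1; torsion from ∂_3 factors > 1: none. So H_2 ≅ Z.

H_0 ≅ Z,  H_1 ≅ Z^2,  H_2 ≅ Z.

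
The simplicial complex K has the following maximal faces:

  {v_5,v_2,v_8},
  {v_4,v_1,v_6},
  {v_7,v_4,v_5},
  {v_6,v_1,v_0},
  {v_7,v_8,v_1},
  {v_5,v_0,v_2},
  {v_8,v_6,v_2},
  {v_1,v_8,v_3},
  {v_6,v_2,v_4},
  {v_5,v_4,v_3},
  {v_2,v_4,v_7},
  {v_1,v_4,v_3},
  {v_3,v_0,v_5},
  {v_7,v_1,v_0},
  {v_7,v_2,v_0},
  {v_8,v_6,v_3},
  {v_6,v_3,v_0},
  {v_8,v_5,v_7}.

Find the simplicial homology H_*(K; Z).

H_0 ≅ Z,  H_1 ≅ Z ⊕ Z_2,  H_2 = 0.

K has 9 vertices, 27 edges, 18 triangles.
rank ∂_0 = 0, rank ∂_1 = 8 ⇒ b_0 = 9 − 0 − 8 = 1; all invariant factors of ∂_1 are 1 so no torsion. So H_0 = Z.
rank ∂_1 = 8, rank ∂_2 = 18 ⇒ b_1 = 27 − 8 − 18 = 1; ∂_2 has invariant factor(s) [2] giving torsion. So H_1 = Z ⊕ Z_2.
rank ∂_2 = 18, rank ∂_3 = 0 ⇒ b_2 = 18 − 18 − 0 = 0. So H_2 = 0.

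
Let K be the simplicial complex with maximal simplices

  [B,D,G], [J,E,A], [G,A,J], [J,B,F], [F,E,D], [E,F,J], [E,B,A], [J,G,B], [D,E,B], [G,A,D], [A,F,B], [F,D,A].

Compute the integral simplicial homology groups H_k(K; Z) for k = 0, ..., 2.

Order the vertices as A < B < D < E < F < G < J. Listing each simplex with vertices in this order, K has dimension 2 with simplices:

  0-simplices (7): A, B, D, E, F, G, J
  1-simplices (18): AB, AD, AE, AF, AG, AJ, BD, BE, BF, BG, BJ, DE, DF, DG, EF, EJ, FJ, GJ
  2-simplices (12): ABE, ABF, ADF, ADG, AEJ, AGJ, BDE, BDG, BFJ, BGJ, DEF, EFJ

giving chain groups C_0 ≅ Z^7, C_1 ≅ Z^18, C_2 ≅ Z^12.

Boundary ∂_1: C_1 → C_0 sends each edge [p,q] (with p < q) to q − p.
This gives a 7×18 integer matrix of rank 6; reducing to Smith normal form yields diagonal entries (1,1,1,1,1,1).

∂_2: C_2 → C_1 maps a triangle to the signed sum of its edges. For instance
  ∂DEF = EF − DF + DE,
  ∂BDG = DG − BG + BD.
The resulting 18×12 matrix has rank 12, and its Smith normal form has invariant factors (1,1,1,1,1,1,1,1,1,1,1,2).

Reading off H_k = ker ∂_k / im ∂_{k+1}:

  H_0: rank C_0 − rank ∂_1 = 7 − 6 = 1, and the invariant factors of ∂_1 are all 1, so H_0 = Z.
  H_1: rank ker ∂_1 − rank ∂_2 = (18 − 6) − 12 = 0, and ∂_2 has invariant factor 2 > 1, so H_1 = Z_2.
  H_2: rank ker ∂_2 − rank ∂_3 = (12 − 12) − 0 = 0, and there is no ∂_3, so H_2 = 0.

(K is a triangulation of the real projective plane RP^2.)

H_0 = Z,  H_1 = Z_2,  H_2 = 0.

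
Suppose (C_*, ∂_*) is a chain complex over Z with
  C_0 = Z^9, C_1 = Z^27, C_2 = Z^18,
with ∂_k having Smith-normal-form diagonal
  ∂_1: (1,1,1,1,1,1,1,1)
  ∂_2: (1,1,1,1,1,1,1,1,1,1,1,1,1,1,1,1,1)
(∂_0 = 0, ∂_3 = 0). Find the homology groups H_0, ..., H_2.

H_0 ≅ Z,  H_1 ≅ Z^2,  H_2 ≅ Z.

H_0: b_0 = 9 − 0 − 8 = 1; torsion from ∂_1 factors > 1: none. So H_0 ≅ Z.
H_1: b_1 = 27 − 8 − 17 = 2; torsion from ∂_2 factors > 1: none. So H_1 ≅ Z^2.
H_2: b_2 = 18 − 17 − 0 = 1; torsion from ∂_3 factors > 1: none. So H_2 ≅ Z.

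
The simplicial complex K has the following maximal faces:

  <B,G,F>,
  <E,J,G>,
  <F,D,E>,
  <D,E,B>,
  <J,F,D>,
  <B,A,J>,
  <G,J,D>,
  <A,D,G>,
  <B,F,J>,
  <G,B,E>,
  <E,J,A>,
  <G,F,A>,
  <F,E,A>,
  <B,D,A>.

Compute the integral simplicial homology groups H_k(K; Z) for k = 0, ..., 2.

H_0 ≅ Z,  H_1 ≅ Z^2,  H_2 ≅ Z.

Fix the vertex order A < B < D < E < F < G < J and write every simplex with vertices in increasing order. Then dim K = 2 and the simplices of K are:

  0-simplices (7): A, B, D, E, F, G, J
  1-simplices (21): AB, AD, AE, AF, AG, AJ, BD, BE, BF, BG, BJ, DE, DF, DG, DJ, EF, EG, EJ, FG, FJ, GJ
  2-simplices (14): ABD, ABJ, ADG, AEF, AEJ, AFG, BDE, BEG, BFG, BFJ, DEF, DFJ, DGJ, EGJ

so the chain groups are C_0 ≅ Z^7, C_1 ≅ Z^21, C_2 ≅ Z^14.

The boundary map ∂_1: C_1 → C_0 maps an edge to its endpoints' difference, ∂[p,q] = q − p.
As a 7×21 matrix over Z this has rank 6, with invariant factors (1,1,1,1,1,1).

Boundary ∂_2: C_2 → C_1 acts by ∂[p,q,r] = [q,r] − [p,r] + [p,q]. For instance
  ∂AEJ = EJ − AJ + AE,
  ∂BFG = FG − BG + BF.
The 21×14 boundary matrix has rank 13 and Smith normal form diag(1,1,1,1,1,1,1,1,1,1,1,1,1).

Computing H_k = (kernel of ∂_k) / (image of ∂_{k+1}):

  H_0: rank C_0 − rank ∂_1 = 7 − 6 = 1, and the invariant factors of ∂_1 are all 1, so H_0 = Z.
  H_1: rank ker ∂_1 − rank ∂_2 = (21 − 6) − 13 = 2, and the invariant factors of ∂_2 are all 1, so H_1 = Z^2.
  H_2: rank ker ∂_2 − rank ∂_3 = (14 − 13) − 0 = 1, and there is no ∂_3, so H_2 = Z.

As a check, the Euler characteristic is 7 − 21 + 14 = 0, which agrees with 1 − 2 + 1 = 0.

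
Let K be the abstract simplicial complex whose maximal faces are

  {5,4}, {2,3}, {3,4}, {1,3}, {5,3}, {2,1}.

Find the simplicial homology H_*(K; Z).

K has 5 vertices, 6 edges.
rank ∂_0 = 0, rank ∂_1 = 4 ⇒ b_0 = 5 − 0 − 4 = 1; all invariant factors of ∂_1 are 1 so no torsion. So H_0 ≅ Z.
rank ∂_1 = 4, rank ∂_2 = 0 ⇒ b_1 = 6 − 4 − 0 = 2. So H_1 ≅ Z^2.

H_0 = Z,  H_1 = Z^2.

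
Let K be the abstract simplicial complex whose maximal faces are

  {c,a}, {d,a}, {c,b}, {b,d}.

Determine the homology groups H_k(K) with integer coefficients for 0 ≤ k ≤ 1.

Take the total order a < b < c < d on the vertex set. Then K (dimension 1) consists of the simplices:

  0-simplices (4): a, b, c, d
  1-simplices (4): ac, ad, bc, bd

Hence C_0 ≅ Z^4, C_1 ≅ Z^4.

The boundary map ∂_1: C_1 → C_0 is given by ∂[p,q] = [q] − [p].
The resulting 4×4 matrix has rank 3, and its Smith normal form has invariant factors (1,1,1).

Reading off H_k = ker ∂_k / im ∂_{k+1}:

  H_0: rank C_0 − rank ∂_1 = 4 − 3 = 1, and the invariant factors of ∂_1 are all 1, so H_0 = Z.
  H_1: rank ker ∂_1 − rank ∂_2 = (4 − 3) − 0 = 1, and there is no ∂_2, so H_1 = Z.

H_0 = Z,  H_1 = Z.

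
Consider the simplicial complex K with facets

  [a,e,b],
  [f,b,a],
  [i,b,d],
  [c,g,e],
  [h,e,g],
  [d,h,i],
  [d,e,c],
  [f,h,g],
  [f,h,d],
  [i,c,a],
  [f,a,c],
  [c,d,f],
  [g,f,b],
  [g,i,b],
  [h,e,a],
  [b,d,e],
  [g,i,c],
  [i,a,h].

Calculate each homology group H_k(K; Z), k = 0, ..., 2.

H_0 ≅ Z,  H_1 ≅ Z^2,  H_2 ≅ Z.

Order the vertices as a < b < c < d < e < f < g < h < i. Listing each simplex with vertices in this order, K has dimension 2 with simplices:

  0-simplices (9): a, b, c, d, e, f, g, h, i
  1-simplices (27): ab, ac, ae, af, ah, ai, bd, be, bf, bg, bi, cd, ce, cf, cg, ci, de, df, dh, di, eg, eh, fg, fh, gh, gi, hi
  2-simplices (18): abe, abf, acf, aci, aeh, ahi, bde, bdi, bfg, bgi, cde, cdf, ceg, cgi, dfh, dhi, egh, fgh

so the chain groups are C_0 ≅ Z^9, C_1 ≅ Z^27, C_2 ≅ Z^18.

Boundary ∂_1: C_1 → C_0 sends each edge [p,q] (with p < q) to q − p. For instance
  ∂dh = h − d.
This gives a 9×27 integer matrix of rank 8; reducing to Smith normal form yields diagonal entries (1,1,1,1,1,1,1,1).

The boundary map ∂_2: C_2 → C_1 maps a triangle to the signed sum of its edges. For instance
  ∂bgi = gi − bi + bg,
  ∂acf = cf − af + ac.
This gives a 27×18 integer matrix of rank 17; reducing to Smith normal form yields diagonal entries (1,1,1,1,1,1,1,1,1,1,1,1,1,1,1,1,1).

Reading off H_k = ker ∂_k / im ∂_{k+1}:

  H_0: rank C_0 − rank ∂_1 = 9 − 8 = 1, and the invariant factors of ∂_1 are all 1, so H_0 = Z.
  H_1: rank ker ∂_1 − rank ∂_2 = (27 − 8) − 17 = 2, and the invariant factors of ∂_2 are all 1, so H_1 = Z^2.
  H_2: rank ker ∂_2 − rank ∂_3 = (18 − 17) − 0 = 1, and there is no ∂_3, so H_2 = Z.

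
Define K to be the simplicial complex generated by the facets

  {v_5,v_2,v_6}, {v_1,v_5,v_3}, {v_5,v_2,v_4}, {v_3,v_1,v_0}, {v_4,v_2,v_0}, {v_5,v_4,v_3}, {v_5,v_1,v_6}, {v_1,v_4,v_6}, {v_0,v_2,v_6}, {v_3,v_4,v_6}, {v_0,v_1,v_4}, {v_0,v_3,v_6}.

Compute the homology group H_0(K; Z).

Take the total order v_0 < v_1 < v_2 < v_3 < v_4 < v_5 < v_6 on the vertex set. Then K (dimension 2) consists of the simplices:

  0-simplices (7): [v_0], [v_1], [v_2], [v_3], [v_4], [v_5], [v_6]
  1-simplices (18): (18 of them)
  2-simplices (12): (12 of them)

so the chain groups are C_0 ≅ Z^7, C_1 ≅ Z^18, C_2 ≅ Z^12.

∂_1: C_1 → C_0 sends each edge [p,q] (with p < q) to q − p.
As a 7×18 matrix over Z this has rank 6, with invariant factors (1,1,1,1,1,1).

∂_2: C_2 → C_1 sends each 2-simplex [p,q,r] to [q,r] − [p,r] + [p,q]. For instance
  ∂[v_1,v_3,v_5] = [v_3,v_5] − [v_1,v_5] + [v_1,v_3],
  ∂[v_3,v_4,v_5] = [v_4,v_5] − [v_3,v_5] + [v_3,v_4].
This gives a 18×12 integer matrix of rank 12; reducing to Smith normal form yields diagonal entries (1,1,1,1,1,1,1,1,1,1,1,2).

Now H_k = ker ∂_k / im ∂_{k+1}, so:

  H_0: rank C_0 − rank ∂_1 = 7 − 6 = 1, and the invariant factors of ∂_1 are all 1, so H_0 ≅ Z.

H_0 ≅ Z.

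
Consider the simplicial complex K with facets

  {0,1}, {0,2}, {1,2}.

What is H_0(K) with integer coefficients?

Take the total order 0 < 1 < 2 on the vertex set. Then K (dimension 1) consists of the simplices:

  0-simplices (3): [0], [1], [2]
  1-simplices (3): [0,1], [0,2], [1,2]

so the chain groups are C_0 ≅ Z^3, C_1 ≅ Z^3.

The boundary map ∂_1: C_1 → C_0 is given by ∂[p,q] = [q] − [p]. For instance
  ∂[0,2] = [2] − [0].
This gives a 3×3 integer matrix of rank 2; reducing to Smith normal form yields diagonal entries (1,1).

Now H_k = ker ∂_k / im ∂_{k+1}, so:

  H_0: rank C_0 − rank ∂_1 = 3 − 2 = 1, and the invariant factors of ∂_1 are all 1, so H_0 = Z.

(K is a triangulation of the circle S^1.)

H_0 = Z.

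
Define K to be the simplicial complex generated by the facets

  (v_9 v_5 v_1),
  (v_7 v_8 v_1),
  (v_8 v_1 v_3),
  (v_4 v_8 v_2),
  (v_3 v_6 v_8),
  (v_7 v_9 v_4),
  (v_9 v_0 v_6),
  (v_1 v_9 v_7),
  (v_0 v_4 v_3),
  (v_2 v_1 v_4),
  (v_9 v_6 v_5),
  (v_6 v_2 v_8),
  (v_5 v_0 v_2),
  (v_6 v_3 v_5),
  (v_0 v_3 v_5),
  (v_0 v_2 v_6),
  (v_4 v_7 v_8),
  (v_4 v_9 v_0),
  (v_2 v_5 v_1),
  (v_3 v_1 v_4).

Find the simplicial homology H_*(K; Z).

Order the vertices as v_0 < v_1 < v_2 < v_3 < v_4 < v_5 < v_6 < v_7 < v_8 < v_9. Listing each simplex with vertices in this order, K has dimension 2 with simplices:

  0-simplices (10): [v_0], [v_1], [v_2], [v_3], [v_4], [v_5], [v_6], [v_7], [v_8], [v_9]
  1-simplices (30): (30 of them)
  2-simplices (20): (20 of them)

giving chain groups C_0 ≅ Z^10, C_1 ≅ Z^30, C_2 ≅ Z^20.

The boundary map ∂_1: C_1 → C_0 maps an edge to its endpoints' difference, ∂[p,q] = q − p. For instance
  ∂[v_0,v_5] = [v_5] − [v_0].
This gives a 10×30 integer matrix of rank 9; reducing to Smith normal form yields diagonal entries (1,1,1,1,1,1,1,1,1).

Boundary ∂_2: C_2 → C_1 sends each 2-simplex [p,q,r] to [q,r] − [p,r] + [p,q]. For instance
  ∂[v_1,v_3,v_4] = [v_3,v_4] − [v_1,v_4] + [v_1,v_3],
  ∂[v_0,v_4,v_9] = [v_4,v_9] − [v_0,v_9] + [v_0,v_4].
This gives a 30×20 integer matrix of rank 20; reducing to Smith normal form yields diagonal entries (1,1,1,1,1,1,1,1,1,1,1,1,1,1,1,1,1,1,1,2).

Now H_k = ker ∂_k / im ∂_{k+1}, so:

  H_0: rank C_0 − rank ∂_1 = 10 − 9 = 1, and the invariant factors of ∂_1 are all 1, so H_0 = Z.
  H_1: rank ker ∂_1 − rank ∂_2 = (30 − 9) − 20 = 1, and ∂_2 has invariant factor 2 > 1, so H_1 = Z × Z/2.
  H_2: rank ker ∂_2 − rank ∂_3 = (20 − 20) − 0 = 0, and there is no ∂_3, so H_2 = 0.

(K is a triangulation of the Klein bottle.)

H_0 ≅ Z,  H_1 ≅ Z × Z/2,  H_2 = 0.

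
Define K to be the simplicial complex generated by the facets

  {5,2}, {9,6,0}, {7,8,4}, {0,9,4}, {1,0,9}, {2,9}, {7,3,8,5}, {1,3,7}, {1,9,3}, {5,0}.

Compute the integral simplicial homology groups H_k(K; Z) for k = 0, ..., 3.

Order the vertices as 0 < 1 < 2 < 3 < 4 < 5 < 6 < 7 < 8 < 9. Listing each simplex with vertices in this order, K has dimension 3 with simplices:

  0-simplices (10): [0], [1], [2], [3], [4], [5], [6], [7], [8], [9]
  1-simplices (21): [0,1], [0,4], [0,5], [0,6], [0,9], [1,3], [1,7], [1,9], [2,5], [2,9], [3,5], [3,7], [3,8], [3,9], [4,7], [4,8], [4,9], [5,7], [5,8], [6,9], [7,8]
  2-simplices (10): [0,1,9], [0,4,9], [0,6,9], [1,3,7], [1,3,9], [3,5,7], [3,5,8], [3,7,8], [4,7,8], [5,7,8]
  3-simplices (1): [3,5,7,8]

Hence C_0 ≅ Z^10, C_1 ≅ Z^21, C_2 ≅ Z^10, C_3 ≅ Z^1.

The boundary map ∂_1: C_1 → C_0 sends each edge [p,q] (with p < q) to q − p. For instance
  ∂[0,6] = [6] − [0].
The 10×21 boundary matrix has rank 9 and Smith normal form diag(1,1,1,1,1,1,1,1,1).

The boundary map ∂_2: C_2 → C_1 maps a triangle to the signed sum of its edges. For instance
  ∂[1,3,7] = [3,7] − [1,7] + [1,3],
  ∂[3,5,8] = [5,8] − [3,8] + [3,5].
As a 21×10 matrix over Z this has rank 9, with invariant factors (1,1,1,1,1,1,1,1,1).

Boundary ∂_3: C_3 → C_2 sends each 3-simplex σ to the alternating sum Σ_i (−1)^i (σ with its i-th vertex removed). For instance
  ∂[3,5,7,8] = [5,7,8] − [3,7,8] + [3,5,8] − [3,5,7].
This gives a 10×1 integer matrix of rank 1; reducing to Smith normal form yields diagonal entries (1).

Computing H_k = (kernel of ∂_k) / (image of ∂_{k+1}):

  H_0: rank C_0 − rank ∂_1 = 10 − 9 = 1, and the invariant factors of ∂_1 are all 1, so H_0 ≅ Z.
  H_1: rank ker ∂_1 − rank ∂_2 = (21 − 9) − 9 = 3, and the invariant factors of ∂_2 are all 1, so H_1 ≅ Z^3.
  H_2: rank ker ∂_2 − rank ∂_3 = (10 − 9) − 1 = 0, and the invariant factors of ∂_3 are all 1, so H_2 ≅ 0.
  H_3: rank ker ∂_3 − rank ∂_4 = (1 − 1) − 0 = 0, and there is no ∂_4, so H_3 ≅ 0.

H_0 ≅ Z,  H_1 ≅ Z^3,  H_2 = 0,  H_3 = 0.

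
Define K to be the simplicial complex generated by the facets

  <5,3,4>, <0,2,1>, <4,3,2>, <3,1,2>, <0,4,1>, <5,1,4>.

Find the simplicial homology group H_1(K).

Order the vertices as 0 < 1 < 2 < 3 < 4 < 5. Listing each simplex with vertices in this order, K has dimension 2 with simplices:

  0-simplices (6): [0], [1], [2], [3], [4], [5]
  1-simplices (12): [0,1], [0,2], [0,4], [1,2], [1,3], [1,4], [1,5], [2,3], [2,4], [3,4], [3,5], [4,5]
  2-simplices (6): [0,1,2], [0,1,4], [1,2,3], [1,4,5], [2,3,4], [3,4,5]

so the chain groups are C_0 ≅ Z^6, C_1 ≅ Z^12, C_2 ≅ Z^6.

Boundary ∂_1: C_1 → C_0 maps an edge to its endpoints' difference, ∂[p,q] = q − p. For instance
  ∂[1,5] = [5] − [1].
The 6×12 boundary matrix has rank 5 and Smith normal form diag(1,1,1,1,1).

Boundary ∂_2: C_2 → C_1 maps a triangle to the signed sum of its edges. For instance
  ∂[2,3,4] = [3,4] − [2,4] + [2,3],
  ∂[1,2,3] = [2,3] − [1,3] + [1,2].
As a 12×6 matrix over Z this has rank 6, with invariant factors (1,1,1,1,1,1).

From H_k ≅ ker(∂_k) / im(∂_{k+1}) we obtain:

  H_1: rank ker ∂_1 − rank ∂_2 = (12 − 5) − 6 = 1, and the invariant factors of ∂_2 are all 1, so H_1 = Z.

(K is a triangulation of the cylinder S^1 x I.)

H_1 = Z.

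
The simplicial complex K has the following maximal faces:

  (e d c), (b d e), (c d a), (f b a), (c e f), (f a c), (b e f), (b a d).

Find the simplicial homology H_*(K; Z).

H_0 ≅ Z,  H_1 = 0,  H_2 ≅ Z.

We work with the vertex ordering a < b < c < d < e < f. The simplices of K, each written with vertices in increasing order, are:

  0-simplices (6): a, b, c, d, e, f
  1-simplices (12): ab, ac, ad, af, bd, be, bf, cd, ce, cf, de, ef
  2-simplices (8): abd, abf, acd, acf, bde, bef, cde, cef

so the chain groups are C_0 ≅ Z^6, C_1 ≅ Z^12, C_2 ≅ Z^8.

Boundary ∂_1: C_1 → C_0 maps an edge to its endpoints' difference, ∂[p,q] = q − p.
As a 6×12 matrix over Z this has rank 5, with invariant factors (1,1,1,1,1).

∂_2: C_2 → C_1 sends each 2-simplex [p,q,r] to [q,r] − [p,r] + [p,q]. For instance
  ∂cde = de − ce + cd,
  ∂bef = ef − bf + be.
The resulting 12×8 matrix has rank 7, and its Smith normal form has invariant factors (1,1,1,1,1,1,1).

From H_k ≅ ker(∂_k) / im(∂_{k+1}) we obtain:

  H_0: rank C_0 − rank ∂_1 = 6 − 5 = 1, and the invariant factors of ∂_1 are all 1, so H_0 = Z.
  H_1: rank ker ∂_1 − rank ∂_2 = (12 − 5) − 7 = 0, and the invariant factors of ∂_2 are all 1, so H_1 = 0.
  H_2: rank ker ∂_2 − rank ∂_3 = (8 − 7) − 0 = 1, and there is no ∂_3, so H_2 = Z.

(K is a triangulation of the 2-sphere S^2.)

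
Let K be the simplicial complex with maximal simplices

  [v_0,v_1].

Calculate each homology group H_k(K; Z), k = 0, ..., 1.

Fix the vertex order v_0 < v_1 and write every simplex with vertices in increasing order. Then dim K = 1 and the simplices of K are:

  0-simplices (2): [v_0], [v_1]
  1-simplices (1): [v_0,v_1]

Hence C_0 ≅ Z^2, C_1 ≅ Z^1.

Boundary ∂_1: C_1 → C_0 sends each edge [p,q] (with p < q) to q − p.
The resulting 2×1 matrix has rank 1, and its Smith normal form has invariant factors (1).

Reading off H_k = ker ∂_k / im ∂_{k+1}:

  H_0: rank C_0 − rank ∂_1 = 2 − 1 = 1, and the invariant factors of ∂_1 are all 1, so H_0 = Z.
  H_1: rank ker ∂_1 − rank ∂_2 = (1 − 1) − 0 = 0, and there is no ∂_2, so H_1 = 0.

As a check, the Euler characteristic is 2 − 1 = 1, which agrees with 1 − 0 = 1.

H_0 = Z,  H_1 = 0.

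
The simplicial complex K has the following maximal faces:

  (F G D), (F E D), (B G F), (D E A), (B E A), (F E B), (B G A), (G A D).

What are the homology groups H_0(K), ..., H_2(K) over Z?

K has 6 vertices, 12 edges, 8 triangles.
rank ∂_0 = 0, rank ∂_1 = 5 ⇒ b_0 = 6 − 0 − 5 = 1; all invariant factors of ∂_1 are 1 so no torsion. So H_0 ≅ Z.
rank ∂_1 = 5, rank ∂_2 = 7 ⇒ b_1 = 12 − 5 − 7 = 0; all invariant factors of ∂_2 are 1 so no torsion. So H_1 ≅ 0.
rank ∂_2 = 7, rank ∂_3 = 0 ⇒ b_2 = 8 − 7 − 0 = 1. So H_2 ≅ Z.

H_0 ≅ Z,  H_1 = 0,  H_2 ≅ Z.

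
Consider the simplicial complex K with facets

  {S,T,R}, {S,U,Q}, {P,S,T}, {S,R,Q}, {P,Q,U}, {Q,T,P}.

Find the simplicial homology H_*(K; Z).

H_0 = Z,  H_1 = Z,  H_2 = 0.

Order the vertices as P < Q < R < S < T < U. Listing each simplex with vertices in this order, K has dimension 2 with simplices:

  0-simplices (6): P, Q, R, S, T, U
  1-simplices (12): PQ, PS, PT, PU, QR, QS, QT, QU, RS, RT, ST, SU
  2-simplices (6): PQT, PQU, PST, QRS, QSU, RST

giving chain groups C_0 ≅ Z^6, C_1 ≅ Z^12, C_2 ≅ Z^6.

∂_1: C_1 → C_0 maps an edge to its endpoints' difference, ∂[p,q] = q − p. For instance
  ∂PQ = Q − P.
This gives a 6×12 integer matrix of rank 5; reducing to Smith normal form yields diagonal entries (1,1,1,1,1).

∂_2: C_2 → C_1 maps a triangle to the signed sum of its edges. For instance
  ∂QSU = SU − QU + QS,
  ∂QRS = RS − QS + QR.
As a 12×6 matrix over Z this has rank 6, with invariant factors (1,1,1,1,1,1).

Now H_k = ker ∂_k / im ∂_{k+1}, so:

  H_0: rank C_0 − rank ∂_1 = 6 − 5 = 1, and the invariant factors of ∂_1 are all 1, so H_0 = Z.
  H_1: rank ker ∂_1 − rank ∂_2 = (12 − 5) − 6 = 1, and the invariant factors of ∂_2 are all 1, so H_1 = Z.
  H_2: rank ker ∂_2 − rank ∂_3 = (6 − 6) − 0 = 0, and there is no ∂_3, so H_2 = 0.

As a check, the Euler characteristic is 6 − 12 + 6 = 0, which agrees with 1 − 1 + 0 = 0.
(K is a triangulation of the cylinder S^1 x I.)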